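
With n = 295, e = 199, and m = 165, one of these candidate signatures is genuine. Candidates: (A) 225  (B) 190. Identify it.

B

Candidate A: Squares mod 295: 225^1≡225, 225^2≡180, 225^4≡245, 225^8≡140, 225^16≡130, 225^32≡85, 225^64≡145, 225^128≡80; 199 = 128 + 64 + 4 + 2 + 1, so 225^199 ≡ 80·145·245·180·225 ≡ 105 (mod 295)
Candidate B: Squares mod 295: 190^1≡190, 190^2≡110, 190^4≡5, 190^8≡25, 190^16≡35, 190^32≡45, 190^64≡255, 190^128≡125; 199 = 128 + 64 + 4 + 2 + 1, so 190^199 ≡ 125·255·5·110·190 ≡ 165 (mod 295)
  → matches m = 165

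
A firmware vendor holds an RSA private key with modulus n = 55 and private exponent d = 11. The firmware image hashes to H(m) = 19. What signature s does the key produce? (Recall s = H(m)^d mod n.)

19

(H(m))^2 ≡ 19^2 = 361 ≡ 31
(H(m))^4 ≡ 31^2 = 961 ≡ 26
(H(m))^8 ≡ 26^2 = 676 ≡ 16
11 = 8 + 2 + 1, so (H(m))^11 ≡ 16·31·19 ≡ 19 (mod 55)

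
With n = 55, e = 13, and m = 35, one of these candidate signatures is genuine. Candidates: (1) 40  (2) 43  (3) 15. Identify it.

Candidate 1: Squares mod 55: 40^1≡40, 40^2≡5, 40^4≡25, 40^8≡20; 13 = 8 + 4 + 1, so 40^13 ≡ 20·25·40 ≡ 35 (mod 55)
  → matches m = 35
Candidate 2: Squares mod 55: 43^1≡43, 43^2≡34, 43^4≡1, 43^8≡1; 13 = 8 + 4 + 1, so 43^13 ≡ 1·1·43 ≡ 43 (mod 55)
Candidate 3: Squares mod 55: 15^1≡15, 15^2≡5, 15^4≡25, 15^8≡20; 13 = 8 + 4 + 1, so 15^13 ≡ 20·25·15 ≡ 20 (mod 55)

1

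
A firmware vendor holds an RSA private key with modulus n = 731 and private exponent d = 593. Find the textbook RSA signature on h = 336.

557

h^2 ≡ 336^2 = 112896 ≡ 322
h^4 ≡ 322^2 = 103684 ≡ 613
h^8 ≡ 613^2 = 375769 ≡ 35
h^16 ≡ 35^2 = 1225 ≡ 494
h^32 ≡ 494^2 = 244036 ≡ 613
h^64 ≡ 613^2 = 375769 ≡ 35
h^128 ≡ 35^2 = 1225 ≡ 494
h^256 ≡ 494^2 = 244036 ≡ 613
h^512 ≡ 613^2 = 375769 ≡ 35
593 = 512 + 64 + 16 + 1, so h^593 ≡ 35·35·494·336 ≡ 557 (mod 731)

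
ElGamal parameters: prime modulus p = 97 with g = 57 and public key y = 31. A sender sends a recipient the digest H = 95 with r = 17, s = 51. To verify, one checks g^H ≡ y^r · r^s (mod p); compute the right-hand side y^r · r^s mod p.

31^17 mod 97 = 48
17^51 mod 97 = 34
y^r · r^s ≡ 48·34 = 1632 ≡ 80 (mod 97)

80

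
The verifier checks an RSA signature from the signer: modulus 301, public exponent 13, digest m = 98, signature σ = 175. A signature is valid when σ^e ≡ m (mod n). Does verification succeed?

Squares mod 301: σ^1≡175, σ^2≡224, σ^4≡210, σ^8≡154
13 = 8 + 4 + 1, so σ^13 ≡ 154·210·175 ≡ 98 (mod 301)
98 = m, so the signature checks out.

passes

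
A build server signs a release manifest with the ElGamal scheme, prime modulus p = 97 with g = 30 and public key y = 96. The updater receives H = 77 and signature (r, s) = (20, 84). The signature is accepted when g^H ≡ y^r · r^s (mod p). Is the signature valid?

Left side g^H mod p:
Squares mod 97: 30^1≡30, 30^2≡27, 30^4≡50, 30^8≡75, 30^16≡96, 30^32≡1, 30^64≡1
77 = 64 + 8 + 4 + 1, so 30^77 ≡ 1·75·50·30 ≡ 77 (mod 97)
Right side y^r · r^s mod p:
Squares mod 97: 96^1≡96, 96^2≡1, 96^4≡1, 96^8≡1, 96^16≡1
20 = 16 + 4, so 96^20 ≡ 1·1 ≡ 1 (mod 97)
Squares mod 97: 20^1≡20, 20^2≡12, 20^4≡47, 20^8≡75, 20^16≡96, 20^32≡1, 20^64≡1
84 = 64 + 16 + 4, so 20^84 ≡ 1·96·47 ≡ 50 (mod 97)
1·50 = 50 ≡ 50 (mod 97)
77 ≠ 50, so verification fails.

invalid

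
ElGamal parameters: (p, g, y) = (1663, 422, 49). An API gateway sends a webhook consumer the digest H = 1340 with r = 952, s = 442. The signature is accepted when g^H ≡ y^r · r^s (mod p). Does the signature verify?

verifies

Left side g^H mod p:
Squares mod 1663: 422^1≡422, 422^2≡143, 422^4≡493, 422^8≡251, 422^16≡1470, 422^32≡663, 422^64≡537, 422^128≡670, 422^256≡1553, 422^512≡459, 422^1024≡1143
1340 = 1024 + 256 + 32 + 16 + 8 + 4, so 422^1340 ≡ 1143·1553·663·1470·251·493 ≡ 909 (mod 1663)
Right side y^r · r^s mod p:
Squares mod 1663: 49^1≡49, 49^2≡738, 49^4≡843, 49^8≡548, 49^16≡964, 49^32≡1342, 49^64≡1598, 49^128≡899, 49^256≡1646, 49^512≡289
952 = 512 + 256 + 128 + 32 + 16 + 8, so 49^952 ≡ 289·1646·899·1342·964·548 ≡ 1097 (mod 1663)
Squares mod 1663: 952^1≡952, 952^2≡1632, 952^4≡961, 952^8≡556, 952^16≡1481, 952^32≡1527, 952^64≡203, 952^128≡1297, 952^256≡916
442 = 256 + 128 + 32 + 16 + 8 + 2, so 952^442 ≡ 916·1297·1527·1481·556·1632 ≡ 1300 (mod 1663)
1097·1300 = 1426100 ≡ 909 (mod 1663)
909 ≡ 909 (mod 1663), so the signature is genuine.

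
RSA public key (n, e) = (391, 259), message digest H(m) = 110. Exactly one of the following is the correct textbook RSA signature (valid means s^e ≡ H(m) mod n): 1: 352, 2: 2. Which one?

2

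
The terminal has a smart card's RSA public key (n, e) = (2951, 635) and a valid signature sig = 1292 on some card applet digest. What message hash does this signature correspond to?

sig^635 mod 2951 = 645

645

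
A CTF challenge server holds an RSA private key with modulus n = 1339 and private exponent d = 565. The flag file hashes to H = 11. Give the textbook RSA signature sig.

1324

H^565 mod 1339 = 1324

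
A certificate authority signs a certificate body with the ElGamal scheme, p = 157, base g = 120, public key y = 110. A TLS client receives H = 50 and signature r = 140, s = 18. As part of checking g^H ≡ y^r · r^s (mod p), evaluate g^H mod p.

11

120^2 = 14400 ≡ 113
120^4 ≡ 113^2 = 12769 ≡ 52
120^8 ≡ 52^2 = 2704 ≡ 35
120^16 ≡ 35^2 = 1225 ≡ 126
120^32 ≡ 126^2 = 15876 ≡ 19
50 = 32 + 16 + 2, so 120^50 ≡ 19·126·113 ≡ 11 (mod 157)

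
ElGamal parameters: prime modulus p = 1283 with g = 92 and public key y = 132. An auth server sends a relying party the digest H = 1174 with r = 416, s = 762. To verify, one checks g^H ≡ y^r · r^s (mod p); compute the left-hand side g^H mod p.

64

Squares mod 1283: 92^1≡92, 92^2≡766, 92^4≡425, 92^8≡1005, 92^16≡304, 92^32≡40, 92^64≡317, 92^128≡415, 92^256≡303, 92^512≡716, 92^1024≡739
1174 = 1024 + 128 + 16 + 4 + 2, so 92^1174 ≡ 739·415·304·425·766 ≡ 64 (mod 1283)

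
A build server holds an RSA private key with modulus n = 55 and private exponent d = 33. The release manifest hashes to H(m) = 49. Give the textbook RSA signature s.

Squares mod 55: (H(m))^1≡49, (H(m))^2≡36, (H(m))^4≡31, (H(m))^8≡26, (H(m))^16≡16, (H(m))^32≡36
33 = 32 + 1, so (H(m))^33 ≡ 36·49 ≡ 4 (mod 55)

4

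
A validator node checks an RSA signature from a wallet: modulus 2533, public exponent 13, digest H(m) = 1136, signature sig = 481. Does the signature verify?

does not verify

Squares mod 2533: sig^1≡481, sig^2≡858, sig^4≡1594, sig^8≡237
13 = 8 + 4 + 1, so sig^13 ≡ 237·1594·481 ≡ 1397 (mod 2533)
sig^13 mod 2533 = 1397, but H(m) = 1136.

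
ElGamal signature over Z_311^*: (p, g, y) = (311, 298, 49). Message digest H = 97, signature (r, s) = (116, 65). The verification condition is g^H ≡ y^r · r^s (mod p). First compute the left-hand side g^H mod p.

51

298^2 = 88804 ≡ 169
298^4 ≡ 169^2 = 28561 ≡ 260
298^8 ≡ 260^2 = 67600 ≡ 113
298^16 ≡ 113^2 = 12769 ≡ 18
298^32 ≡ 18^2 = 324 ≡ 13
298^64 ≡ 13^2 = 169
97 = 64 + 32 + 1, so 298^97 ≡ 169·13·298 ≡ 51 (mod 311)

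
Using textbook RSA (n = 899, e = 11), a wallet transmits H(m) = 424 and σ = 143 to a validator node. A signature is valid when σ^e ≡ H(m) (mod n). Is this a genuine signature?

σ^2 ≡ 143^2 = 20449 ≡ 671
σ^4 ≡ 671^2 = 450241 ≡ 741
σ^8 ≡ 741^2 = 549081 ≡ 691
11 = 8 + 2 + 1, so σ^11 ≡ 691·671·143 ≡ 475 (mod 899)
475 ≠ 424, so verification fails.

forged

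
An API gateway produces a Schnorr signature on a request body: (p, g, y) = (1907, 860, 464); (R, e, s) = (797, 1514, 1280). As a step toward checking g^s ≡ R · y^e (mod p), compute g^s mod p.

1337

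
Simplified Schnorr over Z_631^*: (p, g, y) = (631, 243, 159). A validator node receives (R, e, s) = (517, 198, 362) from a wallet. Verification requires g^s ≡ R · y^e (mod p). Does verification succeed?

g^s mod p:
243^2 = 59049 ≡ 366
243^4 ≡ 366^2 = 133956 ≡ 184
243^8 ≡ 184^2 = 33856 ≡ 413
243^16 ≡ 413^2 = 170569 ≡ 199
243^32 ≡ 199^2 = 39601 ≡ 479
243^64 ≡ 479^2 = 229441 ≡ 388
243^128 ≡ 388^2 = 150544 ≡ 366
243^256 ≡ 366^2 = 133956 ≡ 184
362 = 256 + 64 + 32 + 8 + 2, so 243^362 ≡ 184·388·479·413·366 ≡ 501 (mod 631)
R · y^e mod p:
159^2 = 25281 ≡ 41
159^4 ≡ 41^2 = 1681 ≡ 419
159^8 ≡ 419^2 = 175561 ≡ 143
159^16 ≡ 143^2 = 20449 ≡ 257
159^32 ≡ 257^2 = 66049 ≡ 425
159^64 ≡ 425^2 = 180625 ≡ 159
159^128 ≡ 159^2 = 25281 ≡ 41
198 = 128 + 64 + 4 + 2, so 159^198 ≡ 41·159·419·41 ≡ 21 (mod 631)
517·21 = 10857 ≡ 130 (mod 631)
501 ≠ 130; the check fails.

fails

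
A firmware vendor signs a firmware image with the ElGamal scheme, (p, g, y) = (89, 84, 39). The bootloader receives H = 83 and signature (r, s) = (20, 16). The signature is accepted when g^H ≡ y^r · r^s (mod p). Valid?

no

Left side g^H mod p:
84^83 mod 89 = 80
Right side y^r · r^s mod p:
39^20 mod 89 = 78
20^16 mod 89 = 8
78·8 = 624 ≡ 1 (mod 89)
80 ≠ 1, so verification fails.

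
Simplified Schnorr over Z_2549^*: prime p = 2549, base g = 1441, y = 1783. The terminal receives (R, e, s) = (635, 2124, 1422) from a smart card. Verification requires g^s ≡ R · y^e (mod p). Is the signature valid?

g^s mod p:
Squares mod 2549: 1441^1≡1441, 1441^2≡1595, 1441^4≡123, 1441^8≡2384, 1441^16≡1735, 1441^32≡2405, 1441^64≡344, 1441^128≡1082, 1441^256≡733, 1441^512≡1999, 1441^1024≡1718
1422 = 1024 + 256 + 128 + 8 + 4 + 2, so 1441^1422 ≡ 1718·733·1082·2384·123·1595 ≡ 2053 (mod 2549)
R · y^e mod p:
Squares mod 2549: 1783^1≡1783, 1783^2≡486, 1783^4≡1688, 1783^8≡2111, 1783^16≡669, 1783^32≡1486, 1783^64≡762, 1783^128≡2021, 1783^256≡943, 1783^512≡2197, 1783^1024≡1552, 1783^2048≡2448
2124 = 2048 + 64 + 8 + 4, so 1783^2124 ≡ 2448·762·2111·1688 ≡ 2203 (mod 2549)
635·2203 = 1398905 ≡ 2053 (mod 2549)
2053 ≡ 2053 (mod 2549); signature holds.

valid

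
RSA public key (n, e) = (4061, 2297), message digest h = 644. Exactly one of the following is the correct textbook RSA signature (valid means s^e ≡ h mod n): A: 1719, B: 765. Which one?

B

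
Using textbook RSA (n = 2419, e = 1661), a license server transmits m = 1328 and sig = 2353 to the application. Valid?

yes

Squares mod 2419: sig^1≡2353, sig^2≡1937, sig^4≡100, sig^8≡324, sig^16≡959, sig^32≡461, sig^64≡2068, sig^128≡2251, sig^256≡1615, sig^512≡543, sig^1024≡2150
1661 = 1024 + 512 + 64 + 32 + 16 + 8 + 4 + 1, so sig^1661 ≡ 2150·543·2068·461·959·324·100·2353 ≡ 1328 (mod 2419)
1328 = m, so the signature checks out.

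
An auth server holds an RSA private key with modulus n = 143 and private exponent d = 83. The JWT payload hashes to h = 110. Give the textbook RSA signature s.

h^2 ≡ 110^2 = 12100 ≡ 88
h^4 ≡ 88^2 = 7744 ≡ 22
h^8 ≡ 22^2 = 484 ≡ 55
h^16 ≡ 55^2 = 3025 ≡ 22
h^32 ≡ 22^2 = 484 ≡ 55
h^64 ≡ 55^2 = 3025 ≡ 22
83 = 64 + 16 + 2 + 1, so h^83 ≡ 22·22·88·110 ≡ 11 (mod 143)

11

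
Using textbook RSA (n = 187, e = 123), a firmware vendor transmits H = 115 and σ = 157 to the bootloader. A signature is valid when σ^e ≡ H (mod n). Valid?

σ^2 ≡ 157^2 = 24649 ≡ 152
σ^4 ≡ 152^2 = 23104 ≡ 103
σ^8 ≡ 103^2 = 10609 ≡ 137
σ^16 ≡ 137^2 = 18769 ≡ 69
σ^32 ≡ 69^2 = 4761 ≡ 86
σ^64 ≡ 86^2 = 7396 ≡ 103
123 = 64 + 32 + 16 + 8 + 2 + 1, so σ^123 ≡ 103·86·69·137·152·157 ≡ 115 (mod 187)
Since 115 equals the digest 115, verification succeeds.

yes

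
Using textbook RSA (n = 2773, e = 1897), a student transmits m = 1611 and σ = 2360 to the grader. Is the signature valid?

Squares mod 2773: σ^1≡2360, σ^2≡1416, σ^4≡177, σ^8≡826, σ^16≡118, σ^32≡59, σ^64≡708, σ^128≡2124, σ^256≡2478, σ^512≡1062, σ^1024≡2006
1897 = 1024 + 512 + 256 + 64 + 32 + 8 + 1, so σ^1897 ≡ 2006·1062·2478·708·59·826·2360 ≡ 2419 (mod 2773)
σ^1897 mod 2773 = 2419, but m = 1611.

invalid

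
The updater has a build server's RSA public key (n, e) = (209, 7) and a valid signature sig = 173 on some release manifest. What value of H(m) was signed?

sig^2 ≡ 173^2 = 29929 ≡ 42
sig^4 ≡ 42^2 = 1764 ≡ 92
7 = 4 + 2 + 1, so sig^7 ≡ 92·42·173 ≡ 90 (mod 209)

90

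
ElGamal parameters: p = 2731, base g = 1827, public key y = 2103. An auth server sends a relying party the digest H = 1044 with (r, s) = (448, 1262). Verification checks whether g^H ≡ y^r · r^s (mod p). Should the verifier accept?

accept

Left side g^H mod p:
Squares mod 2731: 1827^1≡1827, 1827^2≡647, 1827^4≡766, 1827^8≡2322, 1827^16≡690, 1827^32≡906, 1827^64≡1536, 1827^128≡2443, 1827^256≡1014, 1827^512≡1340, 1827^1024≡1333
1044 = 1024 + 16 + 4, so 1827^1044 ≡ 1333·690·766 ≡ 440 (mod 2731)
Right side y^r · r^s mod p:
Squares mod 2731: 2103^1≡2103, 2103^2≡1120, 2103^4≡871, 2103^8≡2154, 2103^16≡2478, 2103^32≡1196, 2103^64≡2103, 2103^128≡1120, 2103^256≡871
448 = 256 + 128 + 64, so 2103^448 ≡ 871·1120·2103 ≡ 2284 (mod 2731)
Squares mod 2731: 448^1≡448, 448^2≡1341, 448^4≡1283, 448^8≡2027, 448^16≡1305, 448^32≡1612, 448^64≡1363, 448^128≡689, 448^256≡2258, 448^512≡2518, 448^1024≡1673
1262 = 1024 + 128 + 64 + 32 + 8 + 4 + 2, so 448^1262 ≡ 1673·689·1363·1612·2027·1283·1341 ≡ 2339 (mod 2731)
2284·2339 = 5342276 ≡ 440 (mod 2731)
440 ≡ 440 (mod 2731), so the signature is genuine.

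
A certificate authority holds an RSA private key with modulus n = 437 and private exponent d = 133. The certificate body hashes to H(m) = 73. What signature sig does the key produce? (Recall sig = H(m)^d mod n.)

188

(H(m))^2 ≡ 73^2 = 5329 ≡ 85
(H(m))^4 ≡ 85^2 = 7225 ≡ 233
(H(m))^8 ≡ 233^2 = 54289 ≡ 101
(H(m))^16 ≡ 101^2 = 10201 ≡ 150
(H(m))^32 ≡ 150^2 = 22500 ≡ 213
(H(m))^64 ≡ 213^2 = 45369 ≡ 358
(H(m))^128 ≡ 358^2 = 128164 ≡ 123
133 = 128 + 4 + 1, so (H(m))^133 ≡ 123·233·73 ≡ 188 (mod 437)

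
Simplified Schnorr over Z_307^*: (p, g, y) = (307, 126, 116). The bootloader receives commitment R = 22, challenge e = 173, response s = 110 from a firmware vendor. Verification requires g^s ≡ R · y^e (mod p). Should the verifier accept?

g^s mod p:
126^2 = 15876 ≡ 219
126^4 ≡ 219^2 = 47961 ≡ 69
126^8 ≡ 69^2 = 4761 ≡ 156
126^16 ≡ 156^2 = 24336 ≡ 83
126^32 ≡ 83^2 = 6889 ≡ 135
126^64 ≡ 135^2 = 18225 ≡ 112
110 = 64 + 32 + 8 + 4 + 2, so 126^110 ≡ 112·135·156·69·219 ≡ 196 (mod 307)
R · y^e mod p:
116^2 = 13456 ≡ 255
116^4 ≡ 255^2 = 65025 ≡ 248
116^8 ≡ 248^2 = 61504 ≡ 104
116^16 ≡ 104^2 = 10816 ≡ 71
116^32 ≡ 71^2 = 5041 ≡ 129
116^64 ≡ 129^2 = 16641 ≡ 63
116^128 ≡ 63^2 = 3969 ≡ 285
173 = 128 + 32 + 8 + 4 + 1, so 116^173 ≡ 285·129·104·248·116 ≡ 198 (mod 307)
22·198 = 4356 ≡ 58 (mod 307)
196 ≠ 58; the check fails.

reject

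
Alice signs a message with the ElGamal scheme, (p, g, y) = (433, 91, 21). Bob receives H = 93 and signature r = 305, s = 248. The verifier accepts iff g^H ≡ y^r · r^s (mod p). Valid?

no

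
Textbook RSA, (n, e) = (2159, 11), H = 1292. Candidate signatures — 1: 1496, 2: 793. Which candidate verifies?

1

Candidate 1: Squares mod 2159: 1496^1≡1496, 1496^2≡1292, 1496^4≡357, 1496^8≡68; 11 = 8 + 2 + 1, so 1496^11 ≡ 68·1292·1496 ≡ 1292 (mod 2159)
  → matches H = 1292
Candidate 2: Squares mod 2159: 793^1≡793, 793^2≡580, 793^4≡1755, 793^8≡1291; 11 = 8 + 2 + 1, so 793^11 ≡ 1291·580·793 ≡ 1406 (mod 2159)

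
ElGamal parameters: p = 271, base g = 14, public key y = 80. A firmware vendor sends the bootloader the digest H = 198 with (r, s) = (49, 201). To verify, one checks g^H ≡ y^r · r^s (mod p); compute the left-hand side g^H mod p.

Squares mod 271: 14^1≡14, 14^2≡196, 14^4≡205, 14^8≡20, 14^16≡129, 14^32≡110, 14^64≡176, 14^128≡82
198 = 128 + 64 + 4 + 2, so 14^198 ≡ 82·176·205·196 ≡ 90 (mod 271)

90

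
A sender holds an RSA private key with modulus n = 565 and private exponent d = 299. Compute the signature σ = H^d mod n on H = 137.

H^2 ≡ 137^2 = 18769 ≡ 124
H^4 ≡ 124^2 = 15376 ≡ 121
H^8 ≡ 121^2 = 14641 ≡ 516
H^16 ≡ 516^2 = 266256 ≡ 141
H^32 ≡ 141^2 = 19881 ≡ 106
H^64 ≡ 106^2 = 11236 ≡ 501
H^128 ≡ 501^2 = 251001 ≡ 141
H^256 ≡ 141^2 = 19881 ≡ 106
299 = 256 + 32 + 8 + 2 + 1, so H^299 ≡ 106·106·516·124·137 ≡ 518 (mod 565)

518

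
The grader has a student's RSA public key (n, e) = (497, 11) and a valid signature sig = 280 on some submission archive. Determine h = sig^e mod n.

sig^2 ≡ 280^2 = 78400 ≡ 371
sig^4 ≡ 371^2 = 137641 ≡ 469
sig^8 ≡ 469^2 = 219961 ≡ 287
11 = 8 + 2 + 1, so sig^11 ≡ 287·371·280 ≡ 21 (mod 497)

21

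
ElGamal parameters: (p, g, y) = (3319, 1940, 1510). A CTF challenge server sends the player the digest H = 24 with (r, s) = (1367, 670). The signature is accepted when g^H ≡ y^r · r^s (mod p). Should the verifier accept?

Left side g^H mod p:
Squares mod 3319: 1940^1≡1940, 1940^2≡3173, 1940^4≡1402, 1940^8≡756, 1940^16≡668
24 = 16 + 8, so 1940^24 ≡ 668·756 ≡ 520 (mod 3319)
Right side y^r · r^s mod p:
Squares mod 3319: 1510^1≡1510, 1510^2≡3266, 1510^4≡2809, 1510^8≡1218, 1510^16≡3250, 1510^32≡1442, 1510^64≡1670, 1510^128≡940, 1510^256≡746, 1510^512≡2243, 1510^1024≡2764
1367 = 1024 + 256 + 64 + 16 + 4 + 2 + 1, so 1510^1367 ≡ 2764·746·1670·3250·2809·3266·1510 ≡ 2572 (mod 3319)
Squares mod 3319: 1367^1≡1367, 1367^2≡92, 1367^4≡1826, 1367^8≡2000, 1367^16≡605, 1367^32≡935, 1367^64≡1328, 1367^128≡1195, 1367^256≡855, 1367^512≡845
670 = 512 + 128 + 16 + 8 + 4 + 2, so 1367^670 ≡ 845·1195·605·2000·1826·92 ≡ 3250 (mod 3319)
2572·3250 = 8359000 ≡ 1758 (mod 3319)
520 ≠ 1758, so verification fails.

reject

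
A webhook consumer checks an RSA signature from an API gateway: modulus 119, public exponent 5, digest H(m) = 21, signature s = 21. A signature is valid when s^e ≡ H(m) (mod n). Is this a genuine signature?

s^2 ≡ 21^2 = 441 ≡ 84
s^4 ≡ 84^2 = 7056 ≡ 35
5 = 4 + 1, so s^5 ≡ 35·21 ≡ 21 (mod 119)
s^5 mod 119 = 21 matches H(m).

genuine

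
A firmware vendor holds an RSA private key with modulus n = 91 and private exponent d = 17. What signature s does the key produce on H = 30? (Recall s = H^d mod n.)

H^2 ≡ 30^2 = 900 ≡ 81
H^4 ≡ 81^2 = 6561 ≡ 9
H^8 ≡ 9^2 = 81
H^16 ≡ 81^2 = 6561 ≡ 9
17 = 16 + 1, so H^17 ≡ 9·30 ≡ 88 (mod 91)

88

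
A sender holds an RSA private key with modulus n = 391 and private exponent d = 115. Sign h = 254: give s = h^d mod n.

254

h^2 ≡ 254^2 = 64516 ≡ 1
h^4 ≡ 1^2 = 1
h^8 ≡ 1^2 = 1
h^16 ≡ 1^2 = 1
h^32 ≡ 1^2 = 1
h^64 ≡ 1^2 = 1
115 = 64 + 32 + 16 + 2 + 1, so h^115 ≡ 1·1·1·1·254 ≡ 254 (mod 391)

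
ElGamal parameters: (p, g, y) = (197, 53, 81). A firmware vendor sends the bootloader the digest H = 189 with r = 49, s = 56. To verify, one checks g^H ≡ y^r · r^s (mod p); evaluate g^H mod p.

53^2 = 2809 ≡ 51
53^4 ≡ 51^2 = 2601 ≡ 40
53^8 ≡ 40^2 = 1600 ≡ 24
53^16 ≡ 24^2 = 576 ≡ 182
53^32 ≡ 182^2 = 33124 ≡ 28
53^64 ≡ 28^2 = 784 ≡ 193
53^128 ≡ 193^2 = 37249 ≡ 16
189 = 128 + 32 + 16 + 8 + 4 + 1, so 53^189 ≡ 16·28·182·24·40·53 ≡ 191 (mod 197)

191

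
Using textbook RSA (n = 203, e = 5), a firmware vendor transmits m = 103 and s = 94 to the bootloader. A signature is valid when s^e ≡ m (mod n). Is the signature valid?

valid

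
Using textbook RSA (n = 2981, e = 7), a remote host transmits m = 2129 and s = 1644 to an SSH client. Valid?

no

s^2 ≡ 1644^2 = 2702736 ≡ 1950
s^4 ≡ 1950^2 = 3802500 ≡ 1725
7 = 4 + 2 + 1, so s^7 ≡ 1725·1950·1644 ≡ 2577 (mod 2981)
s^7 mod 2981 = 2577, but m = 2129.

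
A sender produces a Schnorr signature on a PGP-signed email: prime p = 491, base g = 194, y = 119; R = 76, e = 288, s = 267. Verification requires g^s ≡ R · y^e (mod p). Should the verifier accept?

reject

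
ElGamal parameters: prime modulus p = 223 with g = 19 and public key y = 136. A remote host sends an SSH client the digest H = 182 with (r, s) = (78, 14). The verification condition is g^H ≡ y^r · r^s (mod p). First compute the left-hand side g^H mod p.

19^2 = 361 ≡ 138
19^4 ≡ 138^2 = 19044 ≡ 89
19^8 ≡ 89^2 = 7921 ≡ 116
19^16 ≡ 116^2 = 13456 ≡ 76
19^32 ≡ 76^2 = 5776 ≡ 201
19^64 ≡ 201^2 = 40401 ≡ 38
19^128 ≡ 38^2 = 1444 ≡ 106
182 = 128 + 32 + 16 + 4 + 2, so 19^182 ≡ 106·201·76·89·138 ≡ 9 (mod 223)

9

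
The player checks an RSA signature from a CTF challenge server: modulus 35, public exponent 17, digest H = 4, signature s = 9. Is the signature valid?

s^2 ≡ 9^2 = 81 ≡ 11
s^4 ≡ 11^2 = 121 ≡ 16
s^8 ≡ 16^2 = 256 ≡ 11
s^16 ≡ 11^2 = 121 ≡ 16
17 = 16 + 1, so s^17 ≡ 16·9 ≡ 4 (mod 35)
4 = H, so the signature checks out.

valid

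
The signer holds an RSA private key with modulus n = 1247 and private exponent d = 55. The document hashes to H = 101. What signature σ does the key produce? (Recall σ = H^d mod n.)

H^55 mod 1247 = 955

955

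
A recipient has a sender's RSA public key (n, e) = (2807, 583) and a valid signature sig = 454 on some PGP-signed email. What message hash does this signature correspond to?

sig^583 mod 2807 = 881

881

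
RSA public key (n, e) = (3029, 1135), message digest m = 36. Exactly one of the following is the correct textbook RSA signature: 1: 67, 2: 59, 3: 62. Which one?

Candidate 1: Squares mod 3029: 67^1≡67, 67^2≡1460, 67^4≡2213, 67^8≡2505, 67^16≡1966, 67^32≡152, 67^64≡1901, 67^128≡204, 67^256≡2239, 67^512≡126, 67^1024≡731; 1135 = 1024 + 64 + 32 + 8 + 4 + 2 + 1, so 67^1135 ≡ 731·1901·152·2505·2213·1460·67 ≡ 2091 (mod 3029)
Candidate 2: Squares mod 3029: 59^1≡59, 59^2≡452, 59^4≡1361, 59^8≡1602, 59^16≡841, 59^32≡1524, 59^64≡2362, 59^128≡2655, 59^256≡542, 59^512≡2980, 59^1024≡2401; 1135 = 1024 + 64 + 32 + 8 + 4 + 2 + 1, so 59^1135 ≡ 2401·2362·1524·1602·1361·452·59 ≡ 838 (mod 3029)
Candidate 3: Squares mod 3029: 62^1≡62, 62^2≡815, 62^4≡874, 62^8≡568, 62^16≡1550, 62^32≡503, 62^64≡1602, 62^128≡841, 62^256≡1524, 62^512≡2362, 62^1024≡2655; 1135 = 1024 + 64 + 32 + 8 + 4 + 2 + 1, so 62^1135 ≡ 2655·1602·503·568·874·815·62 ≡ 36 (mod 3029)
  → matches m = 36

3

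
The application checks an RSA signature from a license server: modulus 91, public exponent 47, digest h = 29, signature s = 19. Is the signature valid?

s^47 mod 91 = 24
24 ≠ 29, so verification fails.

invalid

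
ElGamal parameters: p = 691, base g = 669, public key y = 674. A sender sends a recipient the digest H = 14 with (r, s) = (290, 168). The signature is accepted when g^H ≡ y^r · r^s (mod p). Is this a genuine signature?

Left side g^H mod p:
669^2 = 447561 ≡ 484
669^4 ≡ 484^2 = 234256 ≡ 7
669^8 ≡ 7^2 = 49
14 = 8 + 4 + 2, so 669^14 ≡ 49·7·484 ≡ 172 (mod 691)
Right side y^r · r^s mod p:
674^2 = 454276 ≡ 289
674^4 ≡ 289^2 = 83521 ≡ 601
674^8 ≡ 601^2 = 361201 ≡ 499
674^16 ≡ 499^2 = 249001 ≡ 241
674^32 ≡ 241^2 = 58081 ≡ 37
674^64 ≡ 37^2 = 1369 ≡ 678
674^128 ≡ 678^2 = 459684 ≡ 169
674^256 ≡ 169^2 = 28561 ≡ 230
290 = 256 + 32 + 2, so 674^290 ≡ 230·37·289 ≡ 121 (mod 691)
290^2 = 84100 ≡ 489
290^4 ≡ 489^2 = 239121 ≡ 35
290^8 ≡ 35^2 = 1225 ≡ 534
290^16 ≡ 534^2 = 285156 ≡ 464
290^32 ≡ 464^2 = 215296 ≡ 395
290^64 ≡ 395^2 = 156025 ≡ 550
290^128 ≡ 550^2 = 302500 ≡ 533
168 = 128 + 32 + 8, so 290^168 ≡ 533·395·534 ≡ 681 (mod 691)
121·681 = 82401 ≡ 172 (mod 691)
172 ≡ 172 (mod 691), so the signature is genuine.

genuine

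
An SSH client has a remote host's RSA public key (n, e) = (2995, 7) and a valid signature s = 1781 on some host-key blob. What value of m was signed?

2201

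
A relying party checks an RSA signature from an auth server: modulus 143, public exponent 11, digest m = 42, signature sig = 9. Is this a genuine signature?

genuine

Squares mod 143: sig^1≡9, sig^2≡81, sig^4≡126, sig^8≡3
11 = 8 + 2 + 1, so sig^11 ≡ 3·81·9 ≡ 42 (mod 143)
Since 42 equals the digest 42, verification succeeds.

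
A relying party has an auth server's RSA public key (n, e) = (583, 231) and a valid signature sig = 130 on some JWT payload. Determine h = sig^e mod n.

471

Squares mod 583: sig^1≡130, sig^2≡576, sig^4≡49, sig^8≡69, sig^16≡97, sig^32≡81, sig^64≡148, sig^128≡333
231 = 128 + 64 + 32 + 4 + 2 + 1, so sig^231 ≡ 333·148·81·49·576·130 ≡ 471 (mod 583)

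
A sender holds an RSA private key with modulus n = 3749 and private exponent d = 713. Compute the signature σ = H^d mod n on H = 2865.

H^2 ≡ 2865^2 = 8208225 ≡ 1664
H^4 ≡ 1664^2 = 2768896 ≡ 2134
H^8 ≡ 2134^2 = 4553956 ≡ 2670
H^16 ≡ 2670^2 = 7128900 ≡ 2051
H^32 ≡ 2051^2 = 4206601 ≡ 223
H^64 ≡ 223^2 = 49729 ≡ 992
H^128 ≡ 992^2 = 984064 ≡ 1826
H^256 ≡ 1826^2 = 3334276 ≡ 1415
H^512 ≡ 1415^2 = 2002225 ≡ 259
713 = 512 + 128 + 64 + 8 + 1, so H^713 ≡ 259·1826·992·2670·2865 ≡ 1153 (mod 3749)

1153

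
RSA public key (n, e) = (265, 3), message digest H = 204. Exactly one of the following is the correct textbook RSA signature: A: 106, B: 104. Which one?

B

Candidate A: 106^2 = 11236 ≡ 106; 3 = 2 + 1, so 106^3 ≡ 106·106 ≡ 106 (mod 265)
Candidate B: 104^2 = 10816 ≡ 216; 3 = 2 + 1, so 104^3 ≡ 216·104 ≡ 204 (mod 265)
  → matches H = 204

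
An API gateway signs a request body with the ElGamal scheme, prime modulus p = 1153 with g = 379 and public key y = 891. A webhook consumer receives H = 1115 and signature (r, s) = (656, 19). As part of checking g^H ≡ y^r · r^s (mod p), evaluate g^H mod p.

427

379^2 = 143641 ≡ 669
379^4 ≡ 669^2 = 447561 ≡ 197
379^8 ≡ 197^2 = 38809 ≡ 760
379^16 ≡ 760^2 = 577600 ≡ 1100
379^32 ≡ 1100^2 = 1210000 ≡ 503
379^64 ≡ 503^2 = 253009 ≡ 502
379^128 ≡ 502^2 = 252004 ≡ 650
379^256 ≡ 650^2 = 422500 ≡ 502
379^512 ≡ 502^2 = 252004 ≡ 650
379^1024 ≡ 650^2 = 422500 ≡ 502
1115 = 1024 + 64 + 16 + 8 + 2 + 1, so 379^1115 ≡ 502·502·1100·760·669·379 ≡ 427 (mod 1153)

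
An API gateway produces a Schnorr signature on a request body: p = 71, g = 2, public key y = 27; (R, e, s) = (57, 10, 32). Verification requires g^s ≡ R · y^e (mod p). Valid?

g^s mod p:
2^2 = 4
2^4 ≡ 4^2 = 16
2^8 ≡ 16^2 = 256 ≡ 43
2^16 ≡ 43^2 = 1849 ≡ 3
2^32 ≡ 3^2 = 9
R · y^e mod p:
27^2 = 729 ≡ 19
27^4 ≡ 19^2 = 361 ≡ 6
27^8 ≡ 6^2 = 36
10 = 8 + 2, so 27^10 ≡ 36·19 ≡ 45 (mod 71)
57·45 = 2565 ≡ 9 (mod 71)
9 ≡ 9 (mod 71); signature holds.

yes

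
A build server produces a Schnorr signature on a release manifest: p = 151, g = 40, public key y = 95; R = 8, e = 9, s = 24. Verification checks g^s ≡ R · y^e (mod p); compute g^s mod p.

86

40^2 = 1600 ≡ 90
40^4 ≡ 90^2 = 8100 ≡ 97
40^8 ≡ 97^2 = 9409 ≡ 47
40^16 ≡ 47^2 = 2209 ≡ 95
24 = 16 + 8, so 40^24 ≡ 95·47 ≡ 86 (mod 151)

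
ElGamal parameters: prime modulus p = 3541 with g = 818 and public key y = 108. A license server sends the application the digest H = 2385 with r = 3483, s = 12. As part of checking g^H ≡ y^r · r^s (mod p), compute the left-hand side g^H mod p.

818^2 = 669124 ≡ 3416
818^4 ≡ 3416^2 = 11669056 ≡ 1461
818^8 ≡ 1461^2 = 2134521 ≡ 2839
818^16 ≡ 2839^2 = 8059921 ≡ 605
818^32 ≡ 605^2 = 366025 ≡ 1302
818^64 ≡ 1302^2 = 1695204 ≡ 2606
818^128 ≡ 2606^2 = 6791236 ≡ 3139
818^256 ≡ 3139^2 = 9853321 ≡ 2259
818^512 ≡ 2259^2 = 5103081 ≡ 500
818^1024 ≡ 500^2 = 250000 ≡ 2130
818^2048 ≡ 2130^2 = 4536900 ≡ 879
2385 = 2048 + 256 + 64 + 16 + 1, so 818^2385 ≡ 879·2259·2606·605·818 ≡ 1812 (mod 3541)

1812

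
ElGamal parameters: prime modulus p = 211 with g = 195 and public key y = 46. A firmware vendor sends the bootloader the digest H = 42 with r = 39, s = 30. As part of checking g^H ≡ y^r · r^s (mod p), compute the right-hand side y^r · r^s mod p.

46^2 = 2116 ≡ 6
46^4 ≡ 6^2 = 36
46^8 ≡ 36^2 = 1296 ≡ 30
46^16 ≡ 30^2 = 900 ≡ 56
46^32 ≡ 56^2 = 3136 ≡ 182
39 = 32 + 4 + 2 + 1, so 46^39 ≡ 182·36·6·46 ≡ 82 (mod 211)
39^2 = 1521 ≡ 44
39^4 ≡ 44^2 = 1936 ≡ 37
39^8 ≡ 37^2 = 1369 ≡ 103
39^16 ≡ 103^2 = 10609 ≡ 59
30 = 16 + 8 + 4 + 2, so 39^30 ≡ 59·103·37·44 ≡ 199 (mod 211)
y^r · r^s ≡ 82·199 = 16318 ≡ 71 (mod 211)

71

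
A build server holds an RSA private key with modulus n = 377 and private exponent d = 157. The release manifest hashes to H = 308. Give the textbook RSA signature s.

H^2 ≡ 308^2 = 94864 ≡ 237
H^4 ≡ 237^2 = 56169 ≡ 373
H^8 ≡ 373^2 = 139129 ≡ 16
H^16 ≡ 16^2 = 256
H^32 ≡ 256^2 = 65536 ≡ 315
H^64 ≡ 315^2 = 99225 ≡ 74
H^128 ≡ 74^2 = 5476 ≡ 198
157 = 128 + 16 + 8 + 4 + 1, so H^157 ≡ 198·256·16·373·308 ≡ 113 (mod 377)

113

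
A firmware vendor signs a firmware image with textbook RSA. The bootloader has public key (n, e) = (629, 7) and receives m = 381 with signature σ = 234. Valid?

no

Squares mod 629: σ^1≡234, σ^2≡33, σ^4≡460
7 = 4 + 2 + 1, so σ^7 ≡ 460·33·234 ≡ 157 (mod 629)
157 ≠ 381, so verification fails.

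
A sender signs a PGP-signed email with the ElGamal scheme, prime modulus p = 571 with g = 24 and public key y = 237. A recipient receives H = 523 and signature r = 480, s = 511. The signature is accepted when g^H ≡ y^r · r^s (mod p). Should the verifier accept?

Left side g^H mod p:
24^2 = 576 ≡ 5
24^4 ≡ 5^2 = 25
24^8 ≡ 25^2 = 625 ≡ 54
24^16 ≡ 54^2 = 2916 ≡ 61
24^32 ≡ 61^2 = 3721 ≡ 295
24^64 ≡ 295^2 = 87025 ≡ 233
24^128 ≡ 233^2 = 54289 ≡ 44
24^256 ≡ 44^2 = 1936 ≡ 223
24^512 ≡ 223^2 = 49729 ≡ 52
523 = 512 + 8 + 2 + 1, so 24^523 ≡ 52·54·5·24 ≡ 70 (mod 571)
Right side y^r · r^s mod p:
237^2 = 56169 ≡ 211
237^4 ≡ 211^2 = 44521 ≡ 554
237^8 ≡ 554^2 = 306916 ≡ 289
237^16 ≡ 289^2 = 83521 ≡ 155
237^32 ≡ 155^2 = 24025 ≡ 43
237^64 ≡ 43^2 = 1849 ≡ 136
237^128 ≡ 136^2 = 18496 ≡ 224
237^256 ≡ 224^2 = 50176 ≡ 499
480 = 256 + 128 + 64 + 32, so 237^480 ≡ 499·224·136·43 ≡ 94 (mod 571)
480^2 = 230400 ≡ 287
480^4 ≡ 287^2 = 82369 ≡ 145
480^8 ≡ 145^2 = 21025 ≡ 469
480^16 ≡ 469^2 = 219961 ≡ 126
480^32 ≡ 126^2 = 15876 ≡ 459
480^64 ≡ 459^2 = 210681 ≡ 553
480^128 ≡ 553^2 = 305809 ≡ 324
480^256 ≡ 324^2 = 104976 ≡ 483
511 = 256 + 128 + 64 + 32 + 16 + 8 + 4 + 2 + 1, so 480^511 ≡ 483·324·553·459·126·469·145·287·480 ≡ 511 (mod 571)
94·511 = 48034 ≡ 70 (mod 571)
70 ≡ 70 (mod 571), so the signature is genuine.

accept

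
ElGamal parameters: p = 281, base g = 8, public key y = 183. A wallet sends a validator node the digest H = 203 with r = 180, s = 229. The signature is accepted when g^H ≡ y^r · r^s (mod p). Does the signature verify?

Left side g^H mod p:
8^2 = 64
8^4 ≡ 64^2 = 4096 ≡ 162
8^8 ≡ 162^2 = 26244 ≡ 111
8^16 ≡ 111^2 = 12321 ≡ 238
8^32 ≡ 238^2 = 56644 ≡ 163
8^64 ≡ 163^2 = 26569 ≡ 155
8^128 ≡ 155^2 = 24025 ≡ 140
203 = 128 + 64 + 8 + 2 + 1, so 8^203 ≡ 140·155·111·64·8 ≡ 195 (mod 281)
Right side y^r · r^s mod p:
183^2 = 33489 ≡ 50
183^4 ≡ 50^2 = 2500 ≡ 252
183^8 ≡ 252^2 = 63504 ≡ 279
183^16 ≡ 279^2 = 77841 ≡ 4
183^32 ≡ 4^2 = 16
183^64 ≡ 16^2 = 256
183^128 ≡ 256^2 = 65536 ≡ 63
180 = 128 + 32 + 16 + 4, so 183^180 ≡ 63·16·4·252 ≡ 249 (mod 281)
180^2 = 32400 ≡ 85
180^4 ≡ 85^2 = 7225 ≡ 200
180^8 ≡ 200^2 = 40000 ≡ 98
180^16 ≡ 98^2 = 9604 ≡ 50
180^32 ≡ 50^2 = 2500 ≡ 252
180^64 ≡ 252^2 = 63504 ≡ 279
180^128 ≡ 279^2 = 77841 ≡ 4
229 = 128 + 64 + 32 + 4 + 1, so 180^229 ≡ 4·279·252·200·180 ≡ 118 (mod 281)
249·118 = 29382 ≡ 158 (mod 281)
195 ≠ 158, so verification fails.

does not verify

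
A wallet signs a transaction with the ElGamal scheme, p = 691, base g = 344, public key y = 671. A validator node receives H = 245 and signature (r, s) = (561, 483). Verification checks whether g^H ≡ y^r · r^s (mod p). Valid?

no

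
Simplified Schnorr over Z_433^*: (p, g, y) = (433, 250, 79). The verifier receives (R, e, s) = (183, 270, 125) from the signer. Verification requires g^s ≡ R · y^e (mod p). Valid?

yes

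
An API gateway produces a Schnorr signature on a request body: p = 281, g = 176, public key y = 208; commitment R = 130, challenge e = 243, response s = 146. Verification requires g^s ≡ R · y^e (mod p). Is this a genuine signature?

g^s mod p:
176^146 mod 281 = 248
R · y^e mod p:
208^243 mod 281 = 244
130·244 = 31720 ≡ 248 (mod 281)
248 ≡ 248 (mod 281); signature holds.

genuine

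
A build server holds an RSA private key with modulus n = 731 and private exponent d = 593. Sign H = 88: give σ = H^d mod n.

462

Squares mod 731: H^1≡88, H^2≡434, H^4≡489, H^8≡84, H^16≡477, H^32≡188, H^64≡256, H^128≡477, H^256≡188, H^512≡256
593 = 512 + 64 + 16 + 1, so H^593 ≡ 256·256·477·88 ≡ 462 (mod 731)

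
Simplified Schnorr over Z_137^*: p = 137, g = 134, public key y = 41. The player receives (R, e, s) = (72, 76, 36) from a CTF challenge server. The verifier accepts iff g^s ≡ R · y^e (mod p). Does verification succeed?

g^s mod p:
134^2 = 17956 ≡ 9
134^4 ≡ 9^2 = 81
134^8 ≡ 81^2 = 6561 ≡ 122
134^16 ≡ 122^2 = 14884 ≡ 88
134^32 ≡ 88^2 = 7744 ≡ 72
36 = 32 + 4, so 134^36 ≡ 72·81 ≡ 78 (mod 137)
R · y^e mod p:
41^2 = 1681 ≡ 37
41^4 ≡ 37^2 = 1369 ≡ 136
41^8 ≡ 136^2 = 18496 ≡ 1
41^16 ≡ 1^2 = 1
41^32 ≡ 1^2 = 1
41^64 ≡ 1^2 = 1
76 = 64 + 8 + 4, so 41^76 ≡ 1·1·136 ≡ 136 (mod 137)
72·136 = 9792 ≡ 65 (mod 137)
78 ≠ 65; the check fails.

fails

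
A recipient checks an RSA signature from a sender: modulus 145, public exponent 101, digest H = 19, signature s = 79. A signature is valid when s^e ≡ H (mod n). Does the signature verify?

s^2 ≡ 79^2 = 6241 ≡ 6
s^4 ≡ 6^2 = 36
s^8 ≡ 36^2 = 1296 ≡ 136
s^16 ≡ 136^2 = 18496 ≡ 81
s^32 ≡ 81^2 = 6561 ≡ 36
s^64 ≡ 36^2 = 1296 ≡ 136
101 = 64 + 32 + 4 + 1, so s^101 ≡ 136·36·36·79 ≡ 19 (mod 145)
Since 19 equals the digest 19, verification succeeds.

verifies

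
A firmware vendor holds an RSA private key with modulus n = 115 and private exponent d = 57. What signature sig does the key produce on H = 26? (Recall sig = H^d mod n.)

Squares mod 115: H^1≡26, H^2≡101, H^4≡81, H^8≡6, H^16≡36, H^32≡31
57 = 32 + 16 + 8 + 1, so H^57 ≡ 31·36·6·26 ≡ 101 (mod 115)

101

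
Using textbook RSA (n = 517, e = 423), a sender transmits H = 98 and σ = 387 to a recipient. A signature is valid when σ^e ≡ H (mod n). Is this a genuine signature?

forged

σ^423 mod 517 = 85
σ^423 mod 517 = 85, but H = 98.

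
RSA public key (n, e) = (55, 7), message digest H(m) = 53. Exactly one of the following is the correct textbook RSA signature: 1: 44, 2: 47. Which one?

Candidate 1: 44^2 = 1936 ≡ 11; 44^4 ≡ 11^2 = 121 ≡ 11; 7 = 4 + 2 + 1, so 44^7 ≡ 11·11·44 ≡ 44 (mod 55)
Candidate 2: 47^2 = 2209 ≡ 9; 47^4 ≡ 9^2 = 81 ≡ 26; 7 = 4 + 2 + 1, so 47^7 ≡ 26·9·47 ≡ 53 (mod 55)
  → matches H(m) = 53

2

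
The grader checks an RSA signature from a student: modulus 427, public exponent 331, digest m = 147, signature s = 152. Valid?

s^2 ≡ 152^2 = 23104 ≡ 46
s^4 ≡ 46^2 = 2116 ≡ 408
s^8 ≡ 408^2 = 166464 ≡ 361
s^16 ≡ 361^2 = 130321 ≡ 86
s^32 ≡ 86^2 = 7396 ≡ 137
s^64 ≡ 137^2 = 18769 ≡ 408
s^128 ≡ 408^2 = 166464 ≡ 361
s^256 ≡ 361^2 = 130321 ≡ 86
331 = 256 + 64 + 8 + 2 + 1, so s^331 ≡ 86·408·361·46·152 ≡ 397 (mod 427)
The recovered value 397 does not match the digest 147.

no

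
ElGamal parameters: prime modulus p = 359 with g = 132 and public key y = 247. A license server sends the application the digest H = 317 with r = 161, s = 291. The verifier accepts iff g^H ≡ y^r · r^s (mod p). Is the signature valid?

invalid

Left side g^H mod p:
132^2 = 17424 ≡ 192
132^4 ≡ 192^2 = 36864 ≡ 246
132^8 ≡ 246^2 = 60516 ≡ 204
132^16 ≡ 204^2 = 41616 ≡ 331
132^32 ≡ 331^2 = 109561 ≡ 66
132^64 ≡ 66^2 = 4356 ≡ 48
132^128 ≡ 48^2 = 2304 ≡ 150
132^256 ≡ 150^2 = 22500 ≡ 242
317 = 256 + 32 + 16 + 8 + 4 + 1, so 132^317 ≡ 242·66·331·204·246·132 ≡ 165 (mod 359)
Right side y^r · r^s mod p:
247^2 = 61009 ≡ 338
247^4 ≡ 338^2 = 114244 ≡ 82
247^8 ≡ 82^2 = 6724 ≡ 262
247^16 ≡ 262^2 = 68644 ≡ 75
247^32 ≡ 75^2 = 5625 ≡ 240
247^64 ≡ 240^2 = 57600 ≡ 160
247^128 ≡ 160^2 = 25600 ≡ 111
161 = 128 + 32 + 1, so 247^161 ≡ 111·240·247 ≡ 328 (mod 359)
161^2 = 25921 ≡ 73
161^4 ≡ 73^2 = 5329 ≡ 303
161^8 ≡ 303^2 = 91809 ≡ 264
161^16 ≡ 264^2 = 69696 ≡ 50
161^32 ≡ 50^2 = 2500 ≡ 346
161^64 ≡ 346^2 = 119716 ≡ 169
161^128 ≡ 169^2 = 28561 ≡ 200
161^256 ≡ 200^2 = 40000 ≡ 151
291 = 256 + 32 + 2 + 1, so 161^291 ≡ 151·346·73·161 ≡ 355 (mod 359)
328·355 = 116440 ≡ 124 (mod 359)
165 ≠ 124, so verification fails.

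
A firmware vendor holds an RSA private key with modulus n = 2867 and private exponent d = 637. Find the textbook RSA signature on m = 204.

448

m^2 ≡ 204^2 = 41616 ≡ 1478
m^4 ≡ 1478^2 = 2184484 ≡ 2697
m^8 ≡ 2697^2 = 7273809 ≡ 230
m^16 ≡ 230^2 = 52900 ≡ 1294
m^32 ≡ 1294^2 = 1674436 ≡ 108
m^64 ≡ 108^2 = 11664 ≡ 196
m^128 ≡ 196^2 = 38416 ≡ 1145
m^256 ≡ 1145^2 = 1311025 ≡ 806
m^512 ≡ 806^2 = 649636 ≡ 1694
637 = 512 + 64 + 32 + 16 + 8 + 4 + 1, so m^637 ≡ 1694·196·108·1294·230·2697·204 ≡ 448 (mod 2867)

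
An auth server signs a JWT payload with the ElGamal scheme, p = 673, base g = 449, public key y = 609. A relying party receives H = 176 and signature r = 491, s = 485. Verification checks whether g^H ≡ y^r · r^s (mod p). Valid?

yes

Left side g^H mod p:
449^2 = 201601 ≡ 374
449^4 ≡ 374^2 = 139876 ≡ 565
449^8 ≡ 565^2 = 319225 ≡ 223
449^16 ≡ 223^2 = 49729 ≡ 600
449^32 ≡ 600^2 = 360000 ≡ 618
449^64 ≡ 618^2 = 381924 ≡ 333
449^128 ≡ 333^2 = 110889 ≡ 517
176 = 128 + 32 + 16, so 449^176 ≡ 517·618·600 ≡ 223 (mod 673)
Right side y^r · r^s mod p:
609^2 = 370881 ≡ 58
609^4 ≡ 58^2 = 3364 ≡ 672
609^8 ≡ 672^2 = 451584 ≡ 1
609^16 ≡ 1^2 = 1
609^32 ≡ 1^2 = 1
609^64 ≡ 1^2 = 1
609^128 ≡ 1^2 = 1
609^256 ≡ 1^2 = 1
491 = 256 + 128 + 64 + 32 + 8 + 2 + 1, so 609^491 ≡ 1·1·1·1·1·58·609 ≡ 326 (mod 673)
491^2 = 241081 ≡ 147
491^4 ≡ 147^2 = 21609 ≡ 73
491^8 ≡ 73^2 = 5329 ≡ 618
491^16 ≡ 618^2 = 381924 ≡ 333
491^32 ≡ 333^2 = 110889 ≡ 517
491^64 ≡ 517^2 = 267289 ≡ 108
491^128 ≡ 108^2 = 11664 ≡ 223
491^256 ≡ 223^2 = 49729 ≡ 600
485 = 256 + 128 + 64 + 32 + 4 + 1, so 491^485 ≡ 600·223·108·517·73·491 ≡ 139 (mod 673)
326·139 = 45314 ≡ 223 (mod 673)
223 ≡ 223 (mod 673), so the signature is genuine.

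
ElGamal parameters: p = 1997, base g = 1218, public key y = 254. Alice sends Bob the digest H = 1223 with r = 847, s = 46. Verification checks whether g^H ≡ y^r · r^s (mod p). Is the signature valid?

Left side g^H mod p:
Squares mod 1997: 1218^1≡1218, 1218^2≡1750, 1218^4≡1099, 1218^8≡1613, 1218^16≡1675, 1218^32≡1837, 1218^64≡1636, 1218^128≡516, 1218^256≡655, 1218^512≡1667, 1218^1024≡1062
1223 = 1024 + 128 + 64 + 4 + 2 + 1, so 1218^1223 ≡ 1062·516·1636·1099·1750·1218 ≡ 880 (mod 1997)
Right side y^r · r^s mod p:
Squares mod 1997: 254^1≡254, 254^2≡612, 254^4≡1105, 254^8≡858, 254^16≡1268, 254^32≡239, 254^64≡1205, 254^128≡206, 254^256≡499, 254^512≡1373
847 = 512 + 256 + 64 + 8 + 4 + 2 + 1, so 254^847 ≡ 1373·499·1205·858·1105·612·254 ≡ 962 (mod 1997)
Squares mod 1997: 847^1≡847, 847^2≡486, 847^4≡550, 847^8≡953, 847^16≡1571, 847^32≡1746
46 = 32 + 8 + 4 + 2, so 847^46 ≡ 1746·953·550·486 ≡ 1576 (mod 1997)
962·1576 = 1516112 ≡ 389 (mod 1997)
880 ≠ 389, so verification fails.

invalid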